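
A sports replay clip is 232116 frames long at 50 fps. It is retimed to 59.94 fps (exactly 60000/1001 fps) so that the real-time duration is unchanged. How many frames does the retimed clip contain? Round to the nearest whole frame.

278261 frames

Frames at target rate = 232116 × (60000/1001) / (50) = 278539200/1001 ≈ 278260.939.
Nearest whole frame: 278261.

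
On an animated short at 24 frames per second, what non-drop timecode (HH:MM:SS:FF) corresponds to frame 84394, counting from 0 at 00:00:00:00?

84394 ÷ 24 = 3516 full seconds, remainder 10 frames.
3516 s = 0 h 58 min 36 s.
Timecode: 00:58:36:10.

00:58:36:10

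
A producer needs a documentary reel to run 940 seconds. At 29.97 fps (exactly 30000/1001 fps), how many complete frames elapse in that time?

Frames = 940 × 30000/1001 = 28200000/1001 ≈ 28171.8282.
Complete frames: 28171.

28171 frames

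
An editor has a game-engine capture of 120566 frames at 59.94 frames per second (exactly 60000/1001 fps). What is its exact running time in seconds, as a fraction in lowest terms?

60343283/30000 seconds

Running time = 120566 ÷ (60000/1001) = 120566 × 1001/60000 = 60343283/30000 s.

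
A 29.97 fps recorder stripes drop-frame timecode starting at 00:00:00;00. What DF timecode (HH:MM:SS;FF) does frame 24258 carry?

Ten DF minutes hold 17982 frames, so frame 24258 lies in block 1 (frames 17982–35963) with 6276 frames into that block.
The block's first minute is 1800 frames and the rest 1798 each; 6276 frames reaches minute 3, so 1 × 18 + 3 × 2 = 24 labels have been skipped so far.
Adding those back, label number 24258 + 24 = 24282 at 30 labels/s is 809 s + 12 f = 0 h 13 min 29 s frame 12, i.e. 00:13:29;12.

00:13:29;12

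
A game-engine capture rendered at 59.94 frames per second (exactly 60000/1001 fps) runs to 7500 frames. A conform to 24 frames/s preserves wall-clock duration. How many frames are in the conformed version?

3003 frames

Target frames = source frames × (target rate / source rate) = 7500 × (24)/(60000/1001) = 7500 × 1001/2500 = 3003.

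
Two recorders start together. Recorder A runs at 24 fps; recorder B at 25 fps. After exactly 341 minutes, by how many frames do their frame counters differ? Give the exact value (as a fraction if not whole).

20460 frames

341 min = 20460 s.
A emits 24 × 20460 = 491040 frames; B emits 25 × 20460 = 511500.
Difference = 20460 frames; B is ahead of A.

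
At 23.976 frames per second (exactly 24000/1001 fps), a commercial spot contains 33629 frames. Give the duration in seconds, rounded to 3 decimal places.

Running time = 33629 × 1001/24000 = 33662629/24000 s ≈ 1402.610 s.

1402.610 seconds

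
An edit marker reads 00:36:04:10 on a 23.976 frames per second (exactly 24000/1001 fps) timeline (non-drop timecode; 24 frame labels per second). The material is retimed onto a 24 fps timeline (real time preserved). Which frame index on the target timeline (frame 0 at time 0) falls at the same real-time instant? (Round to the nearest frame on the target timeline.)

Source frame index: (0×3600 + 36×60 + 4) × 24 + 10 = 51946.
Real time: 51946 / (24000/1001) = 25998973/12000 s.
Target frame: (25998973/12000) × (24) = 25998973/500 ≈ 51997.946 → 51998.

frame 51998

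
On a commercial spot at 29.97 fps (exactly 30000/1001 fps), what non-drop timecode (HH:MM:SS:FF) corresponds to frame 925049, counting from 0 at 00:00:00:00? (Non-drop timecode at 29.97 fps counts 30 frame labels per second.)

08:33:54:29

925049 ÷ 30 = 30834 full seconds, remainder 29 frames.
30834 s = 8 h 33 min 54 s.
Timecode: 08:33:54:29.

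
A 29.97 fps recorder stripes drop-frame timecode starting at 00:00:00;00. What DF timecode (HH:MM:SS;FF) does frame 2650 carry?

00:01:28;12

Each 10-minute DF block holds 10 × 60 × 30 − 9 × 2 = 17982 frames. 2650 ÷ 17982 → 0 full blocks, remainder 2650.
Within the partial block the first minute is 1800 frames and each further minute 1798, so 1 further minute boundary passed. Total skipped labels = 18 × 0 + 2 × 1 = 2.
Non-drop label index = 2650 + 2 = 2652; at 30 labels/s that is 00:01:28:12, i.e. DF 00:01:28;12.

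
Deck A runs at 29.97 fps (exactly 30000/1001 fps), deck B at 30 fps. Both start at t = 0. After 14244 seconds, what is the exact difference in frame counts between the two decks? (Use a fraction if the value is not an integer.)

A emits 30000/1001 × 14244 = 427320000/1001 frames; B emits 30 × 14244 = 427320.
Difference = 427320/1001 frames (≈ 426.8931); B is ahead of A.

427320/1001 frames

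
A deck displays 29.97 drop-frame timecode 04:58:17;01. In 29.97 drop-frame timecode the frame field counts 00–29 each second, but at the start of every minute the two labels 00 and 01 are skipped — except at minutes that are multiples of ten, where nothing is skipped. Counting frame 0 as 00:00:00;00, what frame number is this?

As if non-drop at 30 labels/s: (4 × 3600 + 58 × 60 + 17) × 30 + 1 = 536911.
Minute boundaries passed: 298; those not divisible by 10: 298 − 29 = 269; dropped labels = 2 × 269 = 538.
Actual frame index = 536911 − 538 = 536373.

536373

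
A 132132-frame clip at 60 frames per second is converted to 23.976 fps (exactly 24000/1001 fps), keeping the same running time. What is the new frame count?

Target frames = source frames × (target rate / source rate) = 132132 × (24000/1001)/(60) = 132132 × 400/1001 = 52800.

52800 frames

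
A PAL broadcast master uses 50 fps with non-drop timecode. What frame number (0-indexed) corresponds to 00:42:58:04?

128904

Total seconds to the label: (0 × 3600 + 42 × 60 + 58) = 2578.
Frame index = 2578 × 50 + 4 = 128904.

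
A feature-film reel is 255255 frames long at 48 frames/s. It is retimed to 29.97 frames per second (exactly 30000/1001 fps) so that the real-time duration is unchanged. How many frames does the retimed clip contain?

Target frames = source frames × (target rate / source rate) = 255255 × (30000/1001)/(48) = 255255 × 625/1001 = 159375.

159375 frames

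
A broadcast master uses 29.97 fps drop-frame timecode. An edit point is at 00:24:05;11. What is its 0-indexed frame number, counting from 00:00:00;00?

As if non-drop at 30 labels/s: (0 × 3600 + 24 × 60 + 5) × 30 + 11 = 43361.
Minute boundaries passed: 24; those not divisible by 10: 24 − 2 = 22; dropped labels = 2 × 22 = 44.
Actual frame index = 43361 − 44 = 43317.

43317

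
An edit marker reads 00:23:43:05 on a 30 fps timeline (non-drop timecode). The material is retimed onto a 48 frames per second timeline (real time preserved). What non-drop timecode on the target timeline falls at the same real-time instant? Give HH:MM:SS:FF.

00:23:43:08

Source frame index: (0×3600 + 23×60 + 43) × 30 + 5 = 42695.
Real time: 42695 / (30) = 8539/6 s.
Target frame: (8539/6) × (48) = 68312.
At 48 labels/s: frame 68312 → 00:23:43:08.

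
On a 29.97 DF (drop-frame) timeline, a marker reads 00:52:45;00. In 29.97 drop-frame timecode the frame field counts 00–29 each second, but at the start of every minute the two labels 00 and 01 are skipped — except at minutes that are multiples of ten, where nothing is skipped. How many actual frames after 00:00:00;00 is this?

Complete 10-minute blocks: 5, each 17982 frames → 89910.
Remaining 2 whole minutes in the current block: 1800 + 1 × 1798 = 3598 frames.
Within the current minute: 45 × 30 + 0 − 2 = 1348 (labels ;00/;01 skipped at this minute). Total = 89910 + 3598 + 1348 = 94856.

94856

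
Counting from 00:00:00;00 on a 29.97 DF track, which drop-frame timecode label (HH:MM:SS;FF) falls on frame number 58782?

Ten DF minutes hold 17982 frames, so frame 58782 lies in block 3 (frames 53946–71927) with 4836 frames into that block.
The block's first minute is 1800 frames and the rest 1798 each; 4836 frames reaches minute 2, so 3 × 18 + 2 × 2 = 58 labels have been skipped so far.
Adding those back, label number 58782 + 58 = 58840 at 30 labels/s is 1961 s + 10 f = 0 h 32 min 41 s frame 10, i.e. 00:32:41;10.

00:32:41;10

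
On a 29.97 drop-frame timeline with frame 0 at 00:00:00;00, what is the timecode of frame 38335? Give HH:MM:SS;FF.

00:21:19;03

Ten DF minutes hold 17982 frames, so frame 38335 lies in block 2 (frames 35964–53945) with 2371 frames into that block.
The block's first minute is 1800 frames and the rest 1798 each; 2371 frames reaches minute 1, so 2 × 18 + 1 × 2 = 38 labels have been skipped so far.
Adding those back, label number 38335 + 38 = 38373 at 30 labels/s is 1279 s + 3 f = 0 h 21 min 19 s frame 3, i.e. 00:21:19;03.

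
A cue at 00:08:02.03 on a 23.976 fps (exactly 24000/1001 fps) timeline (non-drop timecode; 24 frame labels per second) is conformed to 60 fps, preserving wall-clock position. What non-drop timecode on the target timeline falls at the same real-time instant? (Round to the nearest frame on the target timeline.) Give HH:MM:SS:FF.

Source frame index: (0×3600 + 8×60 + 2) × 24 + 3 = 11571.
Real time: 11571 / (24000/1001) = 3860857/8000 s.
Target frame: (3860857/8000) × (60) = 11582571/400 ≈ 28956.428 → 28956.
At 60 labels/s: frame 28956 → 00:08:02:36.

00:08:02:36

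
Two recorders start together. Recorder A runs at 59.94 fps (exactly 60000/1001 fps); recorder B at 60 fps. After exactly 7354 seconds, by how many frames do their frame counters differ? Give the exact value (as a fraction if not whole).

A emits 60000/1001 × 7354 = 441240000/1001 frames; B emits 60 × 7354 = 441240.
Difference = 441240/1001 frames (≈ 440.7992); B is ahead of A.

441240/1001 frames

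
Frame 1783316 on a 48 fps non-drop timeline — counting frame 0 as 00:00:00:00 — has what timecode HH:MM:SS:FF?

10:19:12:20

1783316 ÷ 48 = 37152 full seconds, remainder 20 frames.
37152 s = 10 h 19 min 12 s.
Timecode: 10:19:12:20.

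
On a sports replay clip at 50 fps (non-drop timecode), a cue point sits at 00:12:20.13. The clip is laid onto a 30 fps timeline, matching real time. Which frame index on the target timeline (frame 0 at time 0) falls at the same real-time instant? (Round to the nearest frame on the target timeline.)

Source frame index: (0×3600 + 12×60 + 20) × 50 + 13 = 37013.
Real time: 37013 / (50) = 37013/50 s.
Target frame: (37013/50) × (30) = 111039/5 ≈ 22207.800 → 22208.

frame 22208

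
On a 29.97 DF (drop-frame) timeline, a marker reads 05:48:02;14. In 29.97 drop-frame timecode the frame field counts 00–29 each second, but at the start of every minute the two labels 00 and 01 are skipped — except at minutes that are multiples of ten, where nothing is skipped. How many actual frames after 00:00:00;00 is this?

Complete 10-minute blocks: 34, each 17982 frames → 611388.
Remaining 8 whole minutes in the current block: 1800 + 7 × 1798 = 14386 frames.
Within the current minute: 2 × 30 + 14 − 2 = 72 (labels ;00/;01 skipped at this minute). Total = 611388 + 14386 + 72 = 625846.

625846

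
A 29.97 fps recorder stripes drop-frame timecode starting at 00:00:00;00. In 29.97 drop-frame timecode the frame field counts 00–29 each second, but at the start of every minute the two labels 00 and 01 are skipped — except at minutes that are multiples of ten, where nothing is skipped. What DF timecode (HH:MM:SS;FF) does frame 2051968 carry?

19:01:07;12

Ten DF minutes hold 17982 frames, so frame 2051968 lies in block 114 (frames 2049948–2067929) with 2020 frames into that block.
The block's first minute is 1800 frames and the rest 1798 each; 2020 frames reaches minute 1, so 114 × 18 + 1 × 2 = 2054 labels have been skipped so far.
Adding those back, label number 2051968 + 2054 = 2054022 at 30 labels/s is 68467 s + 12 f = 19 h 1 min 7 s frame 12, i.e. 19:01:07;12.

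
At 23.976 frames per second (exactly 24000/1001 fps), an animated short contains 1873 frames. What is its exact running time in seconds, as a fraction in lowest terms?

1874873/24000 seconds

Running time = 1873 ÷ (24000/1001) = 1873 × 1001/24000 = 1874873/24000 s.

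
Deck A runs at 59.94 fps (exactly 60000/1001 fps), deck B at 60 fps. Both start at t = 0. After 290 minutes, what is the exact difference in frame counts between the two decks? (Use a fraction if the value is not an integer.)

290 min = 17400 s.
A emits 60000/1001 × 17400 = 1044000000/1001 frames; B emits 60 × 17400 = 1044000.
Difference = 1044000/1001 frames (≈ 1042.9570); B is ahead of A.

1044000/1001 frames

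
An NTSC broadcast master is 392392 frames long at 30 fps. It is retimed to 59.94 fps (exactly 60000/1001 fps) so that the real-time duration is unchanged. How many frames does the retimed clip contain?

784000 frames

Target frames = source frames × (target rate / source rate) = 392392 × (60000/1001)/(30) = 392392 × 2000/1001 = 784000.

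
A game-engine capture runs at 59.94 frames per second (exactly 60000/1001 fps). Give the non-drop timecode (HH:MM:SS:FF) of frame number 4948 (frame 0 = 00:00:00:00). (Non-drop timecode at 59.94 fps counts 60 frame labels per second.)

00:01:22:28

4948 ÷ 60 = 82 full seconds, remainder 28 frames.
82 s = 0 h 1 min 22 s.
Timecode: 00:01:22:28.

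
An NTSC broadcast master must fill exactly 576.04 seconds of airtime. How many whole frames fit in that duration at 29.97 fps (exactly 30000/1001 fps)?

Frames = 576.04 × 30000/1001 = 17281200/1001 ≈ 17263.9361.
Complete frames: 17263.

17263 frames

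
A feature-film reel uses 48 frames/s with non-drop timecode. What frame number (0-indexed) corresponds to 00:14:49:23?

frame 42695

Total seconds to the label: (0 × 3600 + 14 × 60 + 49) = 889.
Frame index = 889 × 48 + 23 = 42695.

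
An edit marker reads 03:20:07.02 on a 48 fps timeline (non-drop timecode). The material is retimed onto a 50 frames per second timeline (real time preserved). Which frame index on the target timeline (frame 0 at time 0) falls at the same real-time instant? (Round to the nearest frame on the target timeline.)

frame 600352

Source frame index: (3×3600 + 20×60 + 7) × 48 + 2 = 576338.
Real time: 576338 / (48) = 288169/24 s.
Target frame: (288169/24) × (50) = 7204225/12 ≈ 600352.083 → 600352.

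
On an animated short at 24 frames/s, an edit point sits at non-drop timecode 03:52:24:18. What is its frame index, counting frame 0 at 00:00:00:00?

frame 334674

Total seconds to the label: (3 × 3600 + 52 × 60 + 24) = 13944.
Frame index = 13944 × 24 + 18 = 334674.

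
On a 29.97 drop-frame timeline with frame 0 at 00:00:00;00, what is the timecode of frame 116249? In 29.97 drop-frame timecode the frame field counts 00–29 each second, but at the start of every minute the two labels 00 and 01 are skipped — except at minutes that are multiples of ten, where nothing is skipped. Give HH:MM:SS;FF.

Ten DF minutes hold 17982 frames, so frame 116249 lies in block 6 (frames 107892–125873) with 8357 frames into that block.
The block's first minute is 1800 frames and the rest 1798 each; 8357 frames reaches minute 4, so 6 × 18 + 4 × 2 = 116 labels have been skipped so far.
Adding those back, label number 116249 + 116 = 116365 at 30 labels/s is 3878 s + 25 f = 1 h 4 min 38 s frame 25, i.e. 01:04:38;25.

01:04:38;25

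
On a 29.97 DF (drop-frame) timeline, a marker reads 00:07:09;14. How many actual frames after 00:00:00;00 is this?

As if non-drop at 30 labels/s: (0 × 3600 + 7 × 60 + 9) × 30 + 14 = 12884.
Minute boundaries passed: 7; those not divisible by 10: 7 − 0 = 7; dropped labels = 2 × 7 = 14.
Actual frame index = 12884 − 14 = 12870.

12870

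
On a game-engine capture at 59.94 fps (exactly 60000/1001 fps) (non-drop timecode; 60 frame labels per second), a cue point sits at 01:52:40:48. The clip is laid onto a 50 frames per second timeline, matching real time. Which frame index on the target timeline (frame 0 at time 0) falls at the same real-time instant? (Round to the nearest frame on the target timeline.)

frame 338378

Source frame index: (1×3600 + 52×60 + 40) × 60 + 48 = 405648.
Real time: 405648 / (60000/1001) = 8459451/1250 s.
Target frame: (8459451/1250) × (50) = 8459451/25 ≈ 338378.040 → 338378.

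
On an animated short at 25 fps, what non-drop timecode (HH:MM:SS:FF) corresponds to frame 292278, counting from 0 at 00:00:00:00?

292278 ÷ 25 = 11691 full seconds, remainder 3 frames.
11691 s = 3 h 14 min 51 s.
Timecode: 03:14:51:03.

03:14:51:03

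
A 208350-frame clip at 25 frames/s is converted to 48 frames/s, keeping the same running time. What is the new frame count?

Target frames = source frames × (target rate / source rate) = 208350 × (48)/(25) = 208350 × 48/25 = 400032.

400032 frames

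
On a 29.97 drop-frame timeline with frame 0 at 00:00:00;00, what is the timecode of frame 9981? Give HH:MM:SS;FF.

Each 10-minute DF block holds 10 × 60 × 30 − 9 × 2 = 17982 frames. 9981 ÷ 17982 → 0 full blocks, remainder 9981.
Within the partial block the first minute is 1800 frames and each further minute 1798, so 5 further minute boundaries passed. Total skipped labels = 18 × 0 + 2 × 5 = 10.
Non-drop label index = 9981 + 10 = 9991; at 30 labels/s that is 00:05:33:01, i.e. DF 00:05:33;01.

00:05:33;01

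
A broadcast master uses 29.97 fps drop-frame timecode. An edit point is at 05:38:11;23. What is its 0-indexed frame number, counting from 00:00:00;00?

608143

As if non-drop at 30 labels/s: (5 × 3600 + 38 × 60 + 11) × 30 + 23 = 608753.
Minute boundaries passed: 338; those not divisible by 10: 338 − 33 = 305; dropped labels = 2 × 305 = 610.
Actual frame index = 608753 − 610 = 608143.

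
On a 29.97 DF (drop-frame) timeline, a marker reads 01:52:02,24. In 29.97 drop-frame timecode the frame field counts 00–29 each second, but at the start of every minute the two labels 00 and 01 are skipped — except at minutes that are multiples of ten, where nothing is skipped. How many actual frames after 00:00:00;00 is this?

201482

As if non-drop at 30 labels/s: (1 × 3600 + 52 × 60 + 2) × 30 + 24 = 201684.
Minute boundaries passed: 112; those not divisible by 10: 112 − 11 = 101; dropped labels = 2 × 101 = 202.
Actual frame index = 201684 − 202 = 201482.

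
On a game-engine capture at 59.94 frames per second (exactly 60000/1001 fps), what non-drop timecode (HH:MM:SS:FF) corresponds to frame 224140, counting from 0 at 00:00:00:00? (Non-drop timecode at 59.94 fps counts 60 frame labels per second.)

01:02:15:40

224140 ÷ 60 = 3735 full seconds, remainder 40 frames.
3735 s = 1 h 2 min 15 s.
Timecode: 01:02:15:40.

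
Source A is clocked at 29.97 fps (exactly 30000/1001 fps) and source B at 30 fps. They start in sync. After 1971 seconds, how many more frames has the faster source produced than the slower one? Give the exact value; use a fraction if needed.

59130/1001 frames

A emits 30000/1001 × 1971 = 59130000/1001 frames; B emits 30 × 1971 = 59130.
Difference = 59130/1001 frames (≈ 59.0709); B is ahead of A.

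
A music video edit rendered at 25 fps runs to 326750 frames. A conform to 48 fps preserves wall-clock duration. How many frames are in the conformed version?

Target frames = source frames × (target rate / source rate) = 326750 × (48)/(25) = 326750 × 48/25 = 627360.

627360 frames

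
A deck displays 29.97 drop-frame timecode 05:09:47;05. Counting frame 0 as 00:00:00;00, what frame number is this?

557057

Complete 10-minute blocks: 30, each 17982 frames → 539460.
Remaining 9 whole minutes in the current block: 1800 + 8 × 1798 = 16184 frames.
Within the current minute: 47 × 30 + 5 − 2 = 1413 (labels ;00/;01 skipped at this minute). Total = 539460 + 16184 + 1413 = 557057.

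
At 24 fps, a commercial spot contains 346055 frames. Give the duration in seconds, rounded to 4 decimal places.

Running time = 346055 × 1/24 = 346055/24 s ≈ 14418.9583 s.

14418.9583 seconds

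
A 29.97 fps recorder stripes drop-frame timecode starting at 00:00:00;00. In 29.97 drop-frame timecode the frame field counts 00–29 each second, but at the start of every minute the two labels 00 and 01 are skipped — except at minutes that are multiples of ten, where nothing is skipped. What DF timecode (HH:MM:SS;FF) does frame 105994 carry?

00:58:56;20

Ten DF minutes hold 17982 frames, so frame 105994 lies in block 5 (frames 89910–107891) with 16084 frames into that block.
The block's first minute is 1800 frames and the rest 1798 each; 16084 frames reaches minute 8, so 5 × 18 + 8 × 2 = 106 labels have been skipped so far.
Adding those back, label number 105994 + 106 = 106100 at 30 labels/s is 3536 s + 20 f = 0 h 58 min 56 s frame 20, i.e. 00:58:56;20.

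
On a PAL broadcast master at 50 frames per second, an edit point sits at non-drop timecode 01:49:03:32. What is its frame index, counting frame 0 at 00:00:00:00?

327182

Total seconds to the label: (1 × 3600 + 49 × 60 + 3) = 6543.
Frame index = 6543 × 50 + 32 = 327182.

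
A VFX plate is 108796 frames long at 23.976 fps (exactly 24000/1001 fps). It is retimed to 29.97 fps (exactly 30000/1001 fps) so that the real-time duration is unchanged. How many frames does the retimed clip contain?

Target frames = source frames × (target rate / source rate) = 108796 × (30000/1001)/(24000/1001) = 108796 × 5/4 = 135995.

135995 frames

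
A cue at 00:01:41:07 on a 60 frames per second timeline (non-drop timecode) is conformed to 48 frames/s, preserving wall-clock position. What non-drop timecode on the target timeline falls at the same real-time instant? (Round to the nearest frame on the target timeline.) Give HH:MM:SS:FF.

00:01:41:06

Source frame index: (0×3600 + 1×60 + 41) × 60 + 7 = 6067.
Real time: 6067 / (60) = 6067/60 s.
Target frame: (6067/60) × (48) = 24268/5 ≈ 4853.600 → 4854.
At 48 labels/s: frame 4854 → 00:01:41:06.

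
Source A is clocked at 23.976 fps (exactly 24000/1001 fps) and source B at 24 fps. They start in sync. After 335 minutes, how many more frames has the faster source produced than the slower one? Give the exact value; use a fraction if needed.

482400/1001 frames

335 min = 20100 s.
A emits 24000/1001 × 20100 = 482400000/1001 frames; B emits 24 × 20100 = 482400.
Difference = 482400/1001 frames (≈ 481.9181); B is ahead of A.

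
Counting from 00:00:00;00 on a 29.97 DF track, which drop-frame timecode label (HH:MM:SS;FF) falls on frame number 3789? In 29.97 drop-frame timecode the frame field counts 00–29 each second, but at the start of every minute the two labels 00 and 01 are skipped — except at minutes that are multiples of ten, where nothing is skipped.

00:02:06;13

Ten DF minutes hold 17982 frames, so frame 3789 lies in block 0 (frames 0–17981) with 3789 frames into that block.
The block's first minute is 1800 frames and the rest 1798 each; 3789 frames reaches minute 2, so 0 × 18 + 2 × 2 = 4 labels have been skipped so far.
Adding those back, label number 3789 + 4 = 3793 at 30 labels/s is 126 s + 13 f = 0 h 2 min 6 s frame 13, i.e. 00:02:06;13.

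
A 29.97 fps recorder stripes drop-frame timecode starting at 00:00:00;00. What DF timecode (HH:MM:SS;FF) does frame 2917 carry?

00:01:37;09

Ten DF minutes hold 17982 frames, so frame 2917 lies in block 0 (frames 0–17981) with 2917 frames into that block.
The block's first minute is 1800 frames and the rest 1798 each; 2917 frames reaches minute 1, so 0 × 18 + 1 × 2 = 2 labels have been skipped so far.
Adding those back, label number 2917 + 2 = 2919 at 30 labels/s is 97 s + 9 f = 0 h 1 min 37 s frame 9, i.e. 00:01:37;09.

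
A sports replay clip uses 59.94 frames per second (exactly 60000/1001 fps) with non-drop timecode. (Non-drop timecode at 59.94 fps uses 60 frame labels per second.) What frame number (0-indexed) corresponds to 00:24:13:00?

87180

Total seconds to the label: (0 × 3600 + 24 × 60 + 13) = 1453.
Frame index = 1453 × 60 + 0 = 87180.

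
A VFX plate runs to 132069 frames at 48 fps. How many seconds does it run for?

Running time = 132069 / (48) = 2751.4375 s.

2751.4375 seconds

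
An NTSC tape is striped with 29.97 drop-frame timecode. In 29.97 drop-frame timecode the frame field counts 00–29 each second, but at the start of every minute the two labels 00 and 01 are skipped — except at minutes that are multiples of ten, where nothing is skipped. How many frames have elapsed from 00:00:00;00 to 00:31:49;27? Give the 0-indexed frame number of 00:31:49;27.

57241

As if non-drop at 30 labels/s: (0 × 3600 + 31 × 60 + 49) × 30 + 27 = 57297.
Minute boundaries passed: 31; those not divisible by 10: 31 − 3 = 28; dropped labels = 2 × 28 = 56.
Actual frame index = 57297 − 56 = 57241.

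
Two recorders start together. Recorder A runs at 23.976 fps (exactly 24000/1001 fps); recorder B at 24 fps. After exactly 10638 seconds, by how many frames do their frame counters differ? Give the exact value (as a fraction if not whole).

255312/1001 frames

A emits 24000/1001 × 10638 = 255312000/1001 frames; B emits 24 × 10638 = 255312.
Difference = 255312/1001 frames (≈ 255.0569); B is ahead of A.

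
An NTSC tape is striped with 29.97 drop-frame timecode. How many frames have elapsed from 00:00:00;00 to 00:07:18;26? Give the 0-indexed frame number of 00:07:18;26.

As if non-drop at 30 labels/s: (0 × 3600 + 7 × 60 + 18) × 30 + 26 = 13166.
Minute boundaries passed: 7; those not divisible by 10: 7 − 0 = 7; dropped labels = 2 × 7 = 14.
Actual frame index = 13166 − 14 = 13152.

13152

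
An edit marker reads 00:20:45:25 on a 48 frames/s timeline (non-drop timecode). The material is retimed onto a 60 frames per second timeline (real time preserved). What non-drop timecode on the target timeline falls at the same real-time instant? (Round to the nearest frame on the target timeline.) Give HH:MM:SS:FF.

Source frame index: (0×3600 + 20×60 + 45) × 48 + 25 = 59785.
Real time: 59785 / (48) = 59785/48 s.
Target frame: (59785/48) × (60) = 298925/4 ≈ 74731.250 → 74731.
At 60 labels/s: frame 74731 → 00:20:45:31.

00:20:45:31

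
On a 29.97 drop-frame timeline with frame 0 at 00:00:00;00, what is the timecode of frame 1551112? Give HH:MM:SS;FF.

14:22:35;14

Ten DF minutes hold 17982 frames, so frame 1551112 lies in block 86 (frames 1546452–1564433) with 4660 frames into that block.
The block's first minute is 1800 frames and the rest 1798 each; 4660 frames reaches minute 2, so 86 × 18 + 2 × 2 = 1552 labels have been skipped so far.
Adding those back, label number 1551112 + 1552 = 1552664 at 30 labels/s is 51755 s + 14 f = 14 h 22 min 35 s frame 14, i.e. 14:22:35;14.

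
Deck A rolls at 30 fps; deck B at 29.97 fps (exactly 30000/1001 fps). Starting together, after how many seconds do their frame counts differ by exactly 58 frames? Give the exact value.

29029/15 seconds

The gap grows by |30000/1001 − 30| = 30/1001 frames per second.
Time for a 58-frame gap: 58 ÷ (30/1001) = 29029/15 s.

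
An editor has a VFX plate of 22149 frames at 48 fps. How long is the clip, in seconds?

461.4375 seconds

Running time = 22149 / (48) = 461.4375 s.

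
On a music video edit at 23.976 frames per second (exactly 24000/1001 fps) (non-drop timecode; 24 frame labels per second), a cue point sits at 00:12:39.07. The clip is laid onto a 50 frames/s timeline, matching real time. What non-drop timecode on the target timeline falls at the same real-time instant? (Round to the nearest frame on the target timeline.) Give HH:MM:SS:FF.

00:12:40:03

Source frame index: (0×3600 + 12×60 + 39) × 24 + 7 = 18223.
Real time: 18223 / (24000/1001) = 18241223/24000 s.
Target frame: (18241223/24000) × (50) = 18241223/480 ≈ 38002.548 → 38003.
At 50 labels/s: frame 38003 → 00:12:40:03.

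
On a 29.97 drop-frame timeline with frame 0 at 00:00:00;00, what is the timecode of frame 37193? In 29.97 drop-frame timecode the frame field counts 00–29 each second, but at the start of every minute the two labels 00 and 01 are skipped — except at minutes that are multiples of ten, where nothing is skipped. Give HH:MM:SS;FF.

Ten DF minutes hold 17982 frames, so frame 37193 lies in block 2 (frames 35964–53945) with 1229 frames into that block.
The block's first minute is 1800 frames and the rest 1798 each; 1229 frames reaches minute 0, so 2 × 18 + 0 × 2 = 36 labels have been skipped so far.
Adding those back, label number 37193 + 36 = 37229 at 30 labels/s is 1240 s + 29 f = 0 h 20 min 40 s frame 29, i.e. 00:20:40;29.

00:20:40;29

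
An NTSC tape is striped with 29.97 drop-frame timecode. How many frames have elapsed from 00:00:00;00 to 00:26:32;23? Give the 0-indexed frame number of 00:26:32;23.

47735

As if non-drop at 30 labels/s: (0 × 3600 + 26 × 60 + 32) × 30 + 23 = 47783.
Minute boundaries passed: 26; those not divisible by 10: 26 − 2 = 24; dropped labels = 2 × 24 = 48.
Actual frame index = 47783 − 48 = 47735.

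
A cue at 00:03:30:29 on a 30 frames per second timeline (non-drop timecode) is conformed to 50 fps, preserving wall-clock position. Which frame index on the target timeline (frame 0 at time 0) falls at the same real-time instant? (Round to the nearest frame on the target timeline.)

frame 10548

Source frame index: (0×3600 + 3×60 + 30) × 30 + 29 = 6329.
Real time: 6329 / (30) = 6329/30 s.
Target frame: (6329/30) × (50) = 31645/3 ≈ 10548.333 → 10548.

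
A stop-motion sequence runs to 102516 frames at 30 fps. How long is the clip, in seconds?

Running time = 102516 / (30) = 3417.2 s.

3417.2 seconds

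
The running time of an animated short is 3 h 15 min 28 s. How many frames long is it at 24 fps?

281472 frames

3 h 15 min 28 s = 11728 s.
Frames = 11728 × 24 = 281472.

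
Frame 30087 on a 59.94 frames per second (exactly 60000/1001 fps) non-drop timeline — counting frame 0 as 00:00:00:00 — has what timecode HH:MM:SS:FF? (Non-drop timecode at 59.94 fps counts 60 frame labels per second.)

30087 ÷ 60 = 501 full seconds, remainder 27 frames.
501 s = 0 h 8 min 21 s.
Timecode: 00:08:21:27.

00:08:21:27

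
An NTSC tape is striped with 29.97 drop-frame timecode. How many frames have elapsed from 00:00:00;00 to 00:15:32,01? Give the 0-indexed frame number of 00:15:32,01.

Complete 10-minute blocks: 1, each 17982 frames → 17982.
Remaining 5 whole minutes in the current block: 1800 + 4 × 1798 = 8992 frames.
Within the current minute: 32 × 30 + 1 − 2 = 959 (labels ;00/;01 skipped at this minute). Total = 17982 + 8992 + 959 = 27933.

27933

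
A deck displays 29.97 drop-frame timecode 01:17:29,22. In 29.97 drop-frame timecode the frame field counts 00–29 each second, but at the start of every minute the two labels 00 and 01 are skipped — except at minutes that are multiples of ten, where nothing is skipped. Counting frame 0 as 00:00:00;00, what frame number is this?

As if non-drop at 30 labels/s: (1 × 3600 + 17 × 60 + 29) × 30 + 22 = 139492.
Minute boundaries passed: 77; those not divisible by 10: 77 − 7 = 70; dropped labels = 2 × 70 = 140.
Actual frame index = 139492 − 140 = 139352.

139352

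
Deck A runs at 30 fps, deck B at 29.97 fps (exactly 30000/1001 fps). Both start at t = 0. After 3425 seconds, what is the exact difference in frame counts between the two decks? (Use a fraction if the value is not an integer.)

102750/1001 frames

A emits 30 × 3425 = 102750 frames; B emits 30000/1001 × 3425 = 102750000/1001.
Difference = 102750/1001 frames (≈ 102.6474); B is behind A.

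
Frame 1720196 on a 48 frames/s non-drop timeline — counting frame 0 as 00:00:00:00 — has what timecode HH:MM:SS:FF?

09:57:17:20

1720196 ÷ 48 = 35837 full seconds, remainder 20 frames.
35837 s = 9 h 57 min 17 s.
Timecode: 09:57:17:20.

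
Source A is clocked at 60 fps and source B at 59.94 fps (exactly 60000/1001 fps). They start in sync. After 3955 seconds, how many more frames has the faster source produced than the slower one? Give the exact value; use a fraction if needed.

33900/143 frames

A emits 60 × 3955 = 237300 frames; B emits 60000/1001 × 3955 = 33900000/143.
Difference = 33900/143 frames (≈ 237.0629); B is behind A.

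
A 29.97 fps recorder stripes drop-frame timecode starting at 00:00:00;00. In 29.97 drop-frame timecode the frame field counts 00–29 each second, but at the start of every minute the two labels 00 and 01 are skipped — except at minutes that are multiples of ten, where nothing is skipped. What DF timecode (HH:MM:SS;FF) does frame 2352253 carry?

21:48:06;29

Ten DF minutes hold 17982 frames, so frame 2352253 lies in block 130 (frames 2337660–2355641) with 14593 frames into that block.
The block's first minute is 1800 frames and the rest 1798 each; 14593 frames reaches minute 8, so 130 × 18 + 8 × 2 = 2356 labels have been skipped so far.
Adding those back, label number 2352253 + 2356 = 2354609 at 30 labels/s is 78486 s + 29 f = 21 h 48 min 6 s frame 29, i.e. 21:48:06;29.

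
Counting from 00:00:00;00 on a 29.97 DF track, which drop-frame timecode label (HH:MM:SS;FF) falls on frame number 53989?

Each 10-minute DF block holds 10 × 60 × 30 − 9 × 2 = 17982 frames. 53989 ÷ 17982 → 3 full blocks, remainder 43.
Within the partial block the first minute is 1800 frames and each further minute 1798, so 0 further minute boundaries passed. Total skipped labels = 18 × 3 + 2 × 0 = 54.
Non-drop label index = 53989 + 54 = 54043; at 30 labels/s that is 00:30:01:13, i.e. DF 00:30:01;13.

00:30:01;13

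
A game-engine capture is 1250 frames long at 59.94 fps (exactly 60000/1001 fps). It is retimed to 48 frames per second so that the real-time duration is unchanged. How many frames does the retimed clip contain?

Target frames = source frames × (target rate / source rate) = 1250 × (48)/(60000/1001) = 1250 × 1001/1250 = 1001.

1001 frames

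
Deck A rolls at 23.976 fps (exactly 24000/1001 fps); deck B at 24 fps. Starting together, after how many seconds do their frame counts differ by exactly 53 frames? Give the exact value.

53053/24 seconds

The gap grows by |24 − 24000/1001| = 24/1001 frames per second.
Time for a 53-frame gap: 53 ÷ (24/1001) = 53053/24 s.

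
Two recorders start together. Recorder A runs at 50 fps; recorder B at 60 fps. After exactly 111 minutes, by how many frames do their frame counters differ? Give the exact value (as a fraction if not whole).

66600 frames

111 min = 6660 s.
A emits 50 × 6660 = 333000 frames; B emits 60 × 6660 = 399600.
Difference = 66600 frames; B is ahead of A.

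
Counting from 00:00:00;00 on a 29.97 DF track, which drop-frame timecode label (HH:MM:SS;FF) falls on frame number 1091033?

10:06:44;05

Ten DF minutes hold 17982 frames, so frame 1091033 lies in block 60 (frames 1078920–1096901) with 12113 frames into that block.
The block's first minute is 1800 frames and the rest 1798 each; 12113 frames reaches minute 6, so 60 × 18 + 6 × 2 = 1092 labels have been skipped so far.
Adding those back, label number 1091033 + 1092 = 1092125 at 30 labels/s is 36404 s + 5 f = 10 h 6 min 44 s frame 5, i.e. 10:06:44;05.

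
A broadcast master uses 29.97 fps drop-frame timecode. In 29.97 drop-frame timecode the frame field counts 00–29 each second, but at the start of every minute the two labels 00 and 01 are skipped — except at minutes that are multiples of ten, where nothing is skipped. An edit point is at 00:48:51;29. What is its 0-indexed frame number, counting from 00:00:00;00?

87871

As if non-drop at 30 labels/s: (0 × 3600 + 48 × 60 + 51) × 30 + 29 = 87959.
Minute boundaries passed: 48; those not divisible by 10: 48 − 4 = 44; dropped labels = 2 × 44 = 88.
Actual frame index = 87959 − 88 = 87871.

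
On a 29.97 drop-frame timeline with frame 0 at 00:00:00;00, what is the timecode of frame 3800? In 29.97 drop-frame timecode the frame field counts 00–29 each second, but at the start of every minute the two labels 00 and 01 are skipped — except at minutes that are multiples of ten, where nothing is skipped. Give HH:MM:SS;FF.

00:02:06;24

Ten DF minutes hold 17982 frames, so frame 3800 lies in block 0 (frames 0–17981) with 3800 frames into that block.
The block's first minute is 1800 frames and the rest 1798 each; 3800 frames reaches minute 2, so 0 × 18 + 2 × 2 = 4 labels have been skipped so far.
Adding those back, label number 3800 + 4 = 3804 at 30 labels/s is 126 s + 24 f = 0 h 2 min 6 s frame 24, i.e. 00:02:06;24.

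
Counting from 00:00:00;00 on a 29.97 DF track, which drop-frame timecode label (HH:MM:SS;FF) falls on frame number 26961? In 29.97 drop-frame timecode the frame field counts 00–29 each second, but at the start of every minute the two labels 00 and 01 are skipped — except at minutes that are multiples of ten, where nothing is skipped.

00:14:59;17

Ten DF minutes hold 17982 frames, so frame 26961 lies in block 1 (frames 17982–35963) with 8979 frames into that block.
The block's first minute is 1800 frames and the rest 1798 each; 8979 frames reaches minute 4, so 1 × 18 + 4 × 2 = 26 labels have been skipped so far.
Adding those back, label number 26961 + 26 = 26987 at 30 labels/s is 899 s + 17 f = 0 h 14 min 59 s frame 17, i.e. 00:14:59;17.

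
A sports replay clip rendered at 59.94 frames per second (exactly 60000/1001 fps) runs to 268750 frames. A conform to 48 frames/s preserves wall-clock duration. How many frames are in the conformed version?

215215 frames

Target frames = source frames × (target rate / source rate) = 268750 × (48)/(60000/1001) = 268750 × 1001/1250 = 215215.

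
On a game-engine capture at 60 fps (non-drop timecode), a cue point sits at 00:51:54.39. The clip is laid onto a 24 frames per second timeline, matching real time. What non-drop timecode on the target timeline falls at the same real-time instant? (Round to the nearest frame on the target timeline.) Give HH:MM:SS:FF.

00:51:54:16

Source frame index: (0×3600 + 51×60 + 54) × 60 + 39 = 186879.
Real time: 186879 / (60) = 62293/20 s.
Target frame: (62293/20) × (24) = 373758/5 ≈ 74751.600 → 74752.
At 24 labels/s: frame 74752 → 00:51:54:16.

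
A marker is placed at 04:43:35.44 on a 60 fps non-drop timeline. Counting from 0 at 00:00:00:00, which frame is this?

frame 1020944

Total seconds to the label: (4 × 3600 + 43 × 60 + 35) = 17015.
Frame index = 17015 × 60 + 44 = 1020944.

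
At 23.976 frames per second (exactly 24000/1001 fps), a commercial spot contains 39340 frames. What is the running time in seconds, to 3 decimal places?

1640.806 seconds

Running time = 39340 × 1001/24000 = 1968967/1200 s ≈ 1640.806 s.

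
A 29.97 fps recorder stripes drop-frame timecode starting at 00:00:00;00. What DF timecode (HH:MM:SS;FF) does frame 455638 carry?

Ten DF minutes hold 17982 frames, so frame 455638 lies in block 25 (frames 449550–467531) with 6088 frames into that block.
The block's first minute is 1800 frames and the rest 1798 each; 6088 frames reaches minute 3, so 25 × 18 + 3 × 2 = 456 labels have been skipped so far.
Adding those back, label number 455638 + 456 = 456094 at 30 labels/s is 15203 s + 4 f = 4 h 13 min 23 s frame 4, i.e. 04:13:23;04.

04:13:23;04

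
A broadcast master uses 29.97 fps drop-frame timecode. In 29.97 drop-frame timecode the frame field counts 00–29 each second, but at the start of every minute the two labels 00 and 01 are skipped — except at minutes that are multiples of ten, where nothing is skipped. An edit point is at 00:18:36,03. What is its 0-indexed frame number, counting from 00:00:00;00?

33449

As if non-drop at 30 labels/s: (0 × 3600 + 18 × 60 + 36) × 30 + 3 = 33483.
Minute boundaries passed: 18; those not divisible by 10: 18 − 1 = 17; dropped labels = 2 × 17 = 34.
Actual frame index = 33483 − 34 = 33449.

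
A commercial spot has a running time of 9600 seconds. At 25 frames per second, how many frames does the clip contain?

240000 frames

Frames = 9600 × 25 = 240000.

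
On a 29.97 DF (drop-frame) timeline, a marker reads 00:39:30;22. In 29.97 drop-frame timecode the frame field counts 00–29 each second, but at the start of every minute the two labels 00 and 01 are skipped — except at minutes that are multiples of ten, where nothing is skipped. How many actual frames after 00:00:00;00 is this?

As if non-drop at 30 labels/s: (0 × 3600 + 39 × 60 + 30) × 30 + 22 = 71122.
Minute boundaries passed: 39; those not divisible by 10: 39 − 3 = 36; dropped labels = 2 × 36 = 72.
Actual frame index = 71122 − 72 = 71050.

71050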